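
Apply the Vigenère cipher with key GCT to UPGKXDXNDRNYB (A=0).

ARZQZWDPWXPRH

Repeat the key across the message: GCTGCTGCTGCTG
U(20)+G(6): 26≡0 → A
P(15)+C(2): 17 → R
G(6)+T(19): 25 → Z
K(10)+G(6): 16 → Q
X(23)+C(2): 25 → Z
D(3)+T(19): 22 → W
X(23)+G(6): 29≡3 → D
N(13)+C(2): 15 → P
D(3)+T(19): 22 → W
R(17)+G(6): 23 → X
N(13)+C(2): 15 → P
Y(24)+T(19): 43≡17 → R
B(1)+G(6): 7 → H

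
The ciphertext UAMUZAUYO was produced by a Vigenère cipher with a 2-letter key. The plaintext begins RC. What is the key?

Subtract each crib letter from the matching ciphertext letter (mod 26):
U(20)−R(17)=3 → D
A(0)−C(2)=-2≡24 → Y

DY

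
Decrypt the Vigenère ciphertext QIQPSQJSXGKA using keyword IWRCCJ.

Repeat the key across the ciphertext: IWRCCJIWRCCJ
Q(16)−I(8): 8 → I
I(8)−W(22): -14≡12 → M
Q(16)−R(17): -1≡25 → Z
P(15)−C(2): 13 → N
S(18)−C(2): 16 → Q
Q(16)−J(9): 7 → H
J(9)−I(8): 1 → B
S(18)−W(22): -4≡22 → W
X(23)−R(17): 6 → G
G(6)−C(2): 4 → E
K(10)−C(2): 8 → I
A(0)−J(9): -9≡17 → R

IMZNQHBWGEIR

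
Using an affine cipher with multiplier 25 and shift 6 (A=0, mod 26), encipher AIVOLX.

GYLSVJ

A(0): 25·0+6=6 → G
I(8): 25·8+6=206≡24 → Y
V(21): 25·21+6=531≡11 → L
O(14): 25·14+6=356≡18 → S
L(11): 25·11+6=281≡21 → V
X(23): 25·23+6=581≡9 → J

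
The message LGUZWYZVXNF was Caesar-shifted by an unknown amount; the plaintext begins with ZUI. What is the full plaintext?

ZUINKMNJLBT

From the crib: L(11)−Z(25)=-14≡12, so the shift is 12.
Subtract 12 from each ciphertext letter:
L(11): 11−12=-1≡25 → Z
G(6): 6−12=-6≡20 → U
U(20): 20−12=8 → I
Z(25): 25−12=13 → N
W(22): 22−12=10 → K
Y(24): 24−12=12 → M
Z(25): 25−12=13 → N
V(21): 21−12=9 → J
X(23): 23−12=11 → L
N(13): 13−12=1 → B
F(5): 5−12=-7≡19 → T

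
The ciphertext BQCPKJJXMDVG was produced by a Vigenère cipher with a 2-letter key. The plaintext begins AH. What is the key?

Subtract each crib letter from the matching ciphertext letter (mod 26):
B(1)−A(0)=1 → B
Q(16)−H(7)=9 → J

BJ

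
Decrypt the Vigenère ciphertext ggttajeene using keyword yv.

ilvycogjpj

Repeat the key across the ciphertext: yvyvyvyvyv
g(6)−y(24): -18≡8 → i
g(6)−v(21): -15≡11 → l
t(19)−y(24): -5≡21 → v
t(19)−v(21): -2≡24 → y
a(0)−y(24): -24≡2 → c
j(9)−v(21): -12≡14 → o
e(4)−y(24): -20≡6 → g
e(4)−v(21): -17≡9 → j
n(13)−y(24): -11≡15 → p
e(4)−v(21): -17≡9 → j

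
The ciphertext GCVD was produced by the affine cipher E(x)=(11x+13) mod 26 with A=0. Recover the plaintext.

The inverse of 11 mod 26 is 19, since 11·19=209≡1. Apply D(y)=19·(y−13) mod 26:
G(6): 19·(6−13)=-133≡23 → X
C(2): 19·(2−13)=-209≡25 → Z
V(21): 19·(21−13)=152≡22 → W
D(3): 19·(3−13)=-190≡18 → S

XZWS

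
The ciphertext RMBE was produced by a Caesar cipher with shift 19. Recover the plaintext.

R(17): 17−19=-2≡24 → Y
M(12): 12−19=-7≡19 → T
B(1): 1−19=-18≡8 → I
E(4): 4−19=-15≡11 → L

YTIL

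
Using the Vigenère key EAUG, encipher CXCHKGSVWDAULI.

Repeat the key across the message: EAUGEAUGEAUGEA
C(2)+E(4): 6 → G
X(23)+A(0): 23 → X
C(2)+U(20): 22 → W
H(7)+G(6): 13 → N
K(10)+E(4): 14 → O
G(6)+A(0): 6 → G
S(18)+U(20): 38≡12 → M
V(21)+G(6): 27≡1 → B
W(22)+E(4): 26≡0 → A
D(3)+A(0): 3 → D
A(0)+U(20): 20 → U
U(20)+G(6): 26≡0 → A
L(11)+E(4): 15 → P
I(8)+A(0): 8 → I

GXWNOGMBADUAPI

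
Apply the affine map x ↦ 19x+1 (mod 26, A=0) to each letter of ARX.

BMW

A(0): 19·0+1=1 → B
R(17): 19·17+1=324≡12 → M
X(23): 19·23+1=438≡22 → W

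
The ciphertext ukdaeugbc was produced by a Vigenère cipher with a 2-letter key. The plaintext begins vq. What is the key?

Subtract each crib letter from the matching ciphertext letter (mod 26):
u(20)−v(21)=-1≡25 → z
k(10)−q(16)=-6≡20 → u

zu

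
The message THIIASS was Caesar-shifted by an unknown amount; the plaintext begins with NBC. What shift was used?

6

From the crib: T(19)−N(13)=6, so the shift is 6.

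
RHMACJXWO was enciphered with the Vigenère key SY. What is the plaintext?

Repeat the key across the ciphertext: SYSYSYSYS
R(17)−S(18): -1≡25 → Z
H(7)−Y(24): -17≡9 → J
M(12)−S(18): -6≡20 → U
A(0)−Y(24): -24≡2 → C
C(2)−S(18): -16≡10 → K
J(9)−Y(24): -15≡11 → L
X(23)−S(18): 5 → F
W(22)−Y(24): -2≡24 → Y
O(14)−S(18): -4≡22 → W

ZJUCKLFYW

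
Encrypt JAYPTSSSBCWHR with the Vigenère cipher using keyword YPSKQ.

HPQZJQHKLSUWJ

Repeat the key across the message: YPSKQYPSKQYPS
J(9)+Y(24): 33≡7 → H
A(0)+P(15): 15 → P
Y(24)+S(18): 42≡16 → Q
P(15)+K(10): 25 → Z
T(19)+Q(16): 35≡9 → J
S(18)+Y(24): 42≡16 → Q
S(18)+P(15): 33≡7 → H
S(18)+S(18): 36≡10 → K
B(1)+K(10): 11 → L
C(2)+Q(16): 18 → S
W(22)+Y(24): 46≡20 → U
H(7)+P(15): 22 → W
R(17)+S(18): 35≡9 → J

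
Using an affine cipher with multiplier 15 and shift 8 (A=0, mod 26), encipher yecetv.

y(24): 15·24+8=368≡4 → e
e(4): 15·4+8=68≡16 → q
c(2): 15·2+8=38≡12 → m
e(4): 15·4+8=68≡16 → q
t(19): 15·19+8=293≡7 → h
v(21): 15·21+8=323≡11 → l

eqmqhl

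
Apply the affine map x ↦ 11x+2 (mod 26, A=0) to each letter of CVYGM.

C(2): 11·2+2=24 → Y
V(21): 11·21+2=233≡25 → Z
Y(24): 11·24+2=266≡6 → G
G(6): 11·6+2=68≡16 → Q
M(12): 11·12+2=134≡4 → E

YZGQE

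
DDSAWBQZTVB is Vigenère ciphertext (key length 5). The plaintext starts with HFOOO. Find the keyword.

Subtract each crib letter from the matching ciphertext letter (mod 26):
D(3)−H(7)=-4≡22 → W
D(3)−F(5)=-2≡24 → Y
S(18)−O(14)=4 → E
A(0)−O(14)=-14≡12 → M
W(22)−O(14)=8 → I

WYEMI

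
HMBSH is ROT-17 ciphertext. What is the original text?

QVKBQ

H(7): 7−17=-10≡16 → Q
M(12): 12−17=-5≡21 → V
B(1): 1−17=-16≡10 → K
S(18): 18−17=1 → B
H(7): 7−17=-10≡16 → Q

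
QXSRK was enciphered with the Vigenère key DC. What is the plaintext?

NVPPH

Repeat the key across the ciphertext: DCDCD
Q(16)−D(3): 13 → N
X(23)−C(2): 21 → V
S(18)−D(3): 15 → P
R(17)−C(2): 15 → P
K(10)−D(3): 7 → H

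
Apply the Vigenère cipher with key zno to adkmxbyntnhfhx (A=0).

zqylkpxahmutgk

Repeat the key across the message: znoznoznoznozn
a(0)+z(25): 25 → z
d(3)+n(13): 16 → q
k(10)+o(14): 24 → y
m(12)+z(25): 37≡11 → l
x(23)+n(13): 36≡10 → k
b(1)+o(14): 15 → p
y(24)+z(25): 49≡23 → x
n(13)+n(13): 26≡0 → a
t(19)+o(14): 33≡7 → h
n(13)+z(25): 38≡12 → m
h(7)+n(13): 20 → u
f(5)+o(14): 19 → t
h(7)+z(25): 32≡6 → g
x(23)+n(13): 36≡10 → k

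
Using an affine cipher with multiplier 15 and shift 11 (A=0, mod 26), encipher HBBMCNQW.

MAAJPYRD

H(7): 15·7+11=116≡12 → M
B(1): 15·1+11=26≡0 → A
B(1): 15·1+11=26≡0 → A
M(12): 15·12+11=191≡9 → J
C(2): 15·2+11=41≡15 → P
N(13): 15·13+11=206≡24 → Y
Q(16): 15·16+11=251≡17 → R
W(22): 15·22+11=341≡3 → D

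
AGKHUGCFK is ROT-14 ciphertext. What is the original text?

MSWTGSORW

A(0): 0−14=-14≡12 → M
G(6): 6−14=-8≡18 → S
K(10): 10−14=-4≡22 → W
H(7): 7−14=-7≡19 → T
U(20): 20−14=6 → G
G(6): 6−14=-8≡18 → S
C(2): 2−14=-12≡14 → O
F(5): 5−14=-9≡17 → R
K(10): 10−14=-4≡22 → W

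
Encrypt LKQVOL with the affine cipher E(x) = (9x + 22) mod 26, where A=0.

L(11): 9·11+22=121≡17 → R
K(10): 9·10+22=112≡8 → I
Q(16): 9·16+22=166≡10 → K
V(21): 9·21+22=211≡3 → D
O(14): 9·14+22=148≡18 → S
L(11): 9·11+22=121≡17 → R

RIKDSR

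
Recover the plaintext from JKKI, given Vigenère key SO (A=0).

Repeat the key across the ciphertext: SOSO
J(9)−S(18): -9≡17 → R
K(10)−O(14): -4≡22 → W
K(10)−S(18): -8≡18 → S
I(8)−O(14): -6≡20 → U

RWSU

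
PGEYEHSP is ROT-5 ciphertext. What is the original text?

KBZTZCNK

P(15): 15−5=10 → K
G(6): 6−5=1 → B
E(4): 4−5=-1≡25 → Z
Y(24): 24−5=19 → T
E(4): 4−5=-1≡25 → Z
H(7): 7−5=2 → C
S(18): 18−5=13 → N
P(15): 15−5=10 → K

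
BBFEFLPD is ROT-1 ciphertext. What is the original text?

AAEDEKOC

B(1): 1−1=0 → A
B(1): 1−1=0 → A
F(5): 5−1=4 → E
E(4): 4−1=3 → D
F(5): 5−1=4 → E
L(11): 11−1=10 → K
P(15): 15−1=14 → O
D(3): 3−1=2 → C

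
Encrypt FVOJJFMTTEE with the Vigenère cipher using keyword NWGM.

SRUVWBSFGAK

Repeat the key across the message: NWGMNWGMNWG
F(5)+N(13): 18 → S
V(21)+W(22): 43≡17 → R
O(14)+G(6): 20 → U
J(9)+M(12): 21 → V
J(9)+N(13): 22 → W
F(5)+W(22): 27≡1 → B
M(12)+G(6): 18 → S
T(19)+M(12): 31≡5 → F
T(19)+N(13): 32≡6 → G
E(4)+W(22): 26≡0 → A
E(4)+G(6): 10 → K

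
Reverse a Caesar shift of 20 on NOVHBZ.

TUBNHF

N(13): 13−20=-7≡19 → T
O(14): 14−20=-6≡20 → U
V(21): 21−20=1 → B
H(7): 7−20=-13≡13 → N
B(1): 1−20=-19≡7 → H
Z(25): 25−20=5 → F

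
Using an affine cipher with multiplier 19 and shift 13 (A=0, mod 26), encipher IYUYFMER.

I(8): 19·8+13=165≡9 → J
Y(24): 19·24+13=469≡1 → B
U(20): 19·20+13=393≡3 → D
Y(24): 19·24+13=469≡1 → B
F(5): 19·5+13=108≡4 → E
M(12): 19·12+13=241≡7 → H
E(4): 19·4+13=89≡11 → L
R(17): 19·17+13=336≡24 → Y

JBDBEHLY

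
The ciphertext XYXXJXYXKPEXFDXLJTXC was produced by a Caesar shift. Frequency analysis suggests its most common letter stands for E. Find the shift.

The most frequent ciphertext letter is X (appears 8 times).
X is position 23; E is position 4.
Shift = 19.

19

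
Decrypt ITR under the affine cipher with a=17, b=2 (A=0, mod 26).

IBH

The inverse of 17 mod 26 is 23, since 17·23=391≡1. Apply D(y)=23·(y−2) mod 26:
I(8): 23·(8−2)=138≡8 → I
T(19): 23·(19−2)=391≡1 → B
R(17): 23·(17−2)=345≡7 → H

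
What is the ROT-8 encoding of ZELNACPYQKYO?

Z(25): 25+8=33≡7 → H
E(4): 4+8=12 → M
L(11): 11+8=19 → T
N(13): 13+8=21 → V
A(0): 0+8=8 → I
C(2): 2+8=10 → K
P(15): 15+8=23 → X
Y(24): 24+8=32≡6 → G
Q(16): 16+8=24 → Y
K(10): 10+8=18 → S
Y(24): 24+8=32≡6 → G
O(14): 14+8=22 → W

HMTVIKXGYSGW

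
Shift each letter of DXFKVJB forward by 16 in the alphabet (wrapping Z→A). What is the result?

D(3): 3+16=19 → T
X(23): 23+16=39≡13 → N
F(5): 5+16=21 → V
K(10): 10+16=26≡0 → A
V(21): 21+16=37≡11 → L
J(9): 9+16=25 → Z
B(1): 1+16=17 → R

TNVALZR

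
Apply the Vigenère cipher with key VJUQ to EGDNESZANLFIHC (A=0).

Repeat the key across the message: VJUQVJUQVJUQVJ
E(4)+V(21): 25 → Z
G(6)+J(9): 15 → P
D(3)+U(20): 23 → X
N(13)+Q(16): 29≡3 → D
E(4)+V(21): 25 → Z
S(18)+J(9): 27≡1 → B
Z(25)+U(20): 45≡19 → T
A(0)+Q(16): 16 → Q
N(13)+V(21): 34≡8 → I
L(11)+J(9): 20 → U
F(5)+U(20): 25 → Z
I(8)+Q(16): 24 → Y
H(7)+V(21): 28≡2 → C
C(2)+J(9): 11 → L

ZPXDZBTQIUZYCL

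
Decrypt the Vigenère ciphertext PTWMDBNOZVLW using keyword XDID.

Repeat the key across the ciphertext: XDIDXDIDXDID
P(15)−X(23): -8≡18 → S
T(19)−D(3): 16 → Q
W(22)−I(8): 14 → O
M(12)−D(3): 9 → J
D(3)−X(23): -20≡6 → G
B(1)−D(3): -2≡24 → Y
N(13)−I(8): 5 → F
O(14)−D(3): 11 → L
Z(25)−X(23): 2 → C
V(21)−D(3): 18 → S
L(11)−I(8): 3 → D
W(22)−D(3): 19 → T

SQOJGYFLCSDT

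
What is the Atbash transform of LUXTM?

L(11) → O(14)
U(20) → F(5)
X(23) → C(2)
T(19) → G(6)
M(12) → N(13)

OFCGN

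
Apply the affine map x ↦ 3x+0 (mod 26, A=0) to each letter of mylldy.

m(12): 3·12+0=36≡10 → k
y(24): 3·24+0=72≡20 → u
l(11): 3·11+0=33≡7 → h
l(11): 3·11+0=33≡7 → h
d(3): 3·3+0=9 → j
y(24): 3·24+0=72≡20 → u

kuhhju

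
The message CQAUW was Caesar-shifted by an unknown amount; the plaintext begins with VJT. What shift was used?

From the crib: C(2)−V(21)=-19≡7, so the shift is 7.

7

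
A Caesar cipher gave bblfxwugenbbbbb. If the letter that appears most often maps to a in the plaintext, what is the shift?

1

The most frequent ciphertext letter is b (appears 7 times).
b is position 1; a is position 0.
Shift = 1.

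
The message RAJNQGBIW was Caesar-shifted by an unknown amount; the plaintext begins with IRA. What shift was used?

From the crib: R(17)−I(8)=9, so the shift is 9.

9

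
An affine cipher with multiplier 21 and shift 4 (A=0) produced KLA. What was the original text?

EJG

The inverse of 21 mod 26 is 5, since 21·5=105≡1. Apply D(y)=5·(y−4) mod 26:
K(10): 5·(10−4)=30≡4 → E
L(11): 5·(11−4)=35≡9 → J
A(0): 5·(0−4)=-20≡6 → G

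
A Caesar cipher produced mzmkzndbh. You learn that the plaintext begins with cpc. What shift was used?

10

From the crib: m(12)−c(2)=10, so the shift is 10.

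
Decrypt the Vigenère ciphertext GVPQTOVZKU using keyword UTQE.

MCZMZVFVQB

Repeat the key across the ciphertext: UTQEUTQEUT
G(6)−U(20): -14≡12 → M
V(21)−T(19): 2 → C
P(15)−Q(16): -1≡25 → Z
Q(16)−E(4): 12 → M
T(19)−U(20): -1≡25 → Z
O(14)−T(19): -5≡21 → V
V(21)−Q(16): 5 → F
Z(25)−E(4): 21 → V
K(10)−U(20): -10≡16 → Q
U(20)−T(19): 1 → B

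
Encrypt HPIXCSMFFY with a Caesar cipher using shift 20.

BJCRWMGZZS

H(7): 7+20=27≡1 → B
P(15): 15+20=35≡9 → J
I(8): 8+20=28≡2 → C
X(23): 23+20=43≡17 → R
C(2): 2+20=22 → W
S(18): 18+20=38≡12 → M
M(12): 12+20=32≡6 → G
F(5): 5+20=25 → Z
F(5): 5+20=25 → Z
Y(24): 24+20=44≡18 → S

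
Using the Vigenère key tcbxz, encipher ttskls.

mvthkl

Repeat the key across the message: tcbxzt
t(19)+t(19): 38≡12 → m
t(19)+c(2): 21 → v
s(18)+b(1): 19 → t
k(10)+x(23): 33≡7 → h
l(11)+z(25): 36≡10 → k
s(18)+t(19): 37≡11 → l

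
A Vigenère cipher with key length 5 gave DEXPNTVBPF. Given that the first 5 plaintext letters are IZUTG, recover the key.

Subtract each crib letter from the matching ciphertext letter (mod 26):
D(3)−I(8)=-5≡21 → V
E(4)−Z(25)=-21≡5 → F
X(23)−U(20)=3 → D
P(15)−T(19)=-4≡22 → W
N(13)−G(6)=7 → H

VFDWH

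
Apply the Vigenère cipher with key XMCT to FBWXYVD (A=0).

CNYQVHF

Repeat the key across the message: XMCTXMC
F(5)+X(23): 28≡2 → C
B(1)+M(12): 13 → N
W(22)+C(2): 24 → Y
X(23)+T(19): 42≡16 → Q
Y(24)+X(23): 47≡21 → V
V(21)+M(12): 33≡7 → H
D(3)+C(2): 5 → F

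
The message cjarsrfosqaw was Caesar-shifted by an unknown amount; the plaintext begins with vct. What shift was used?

7

From the crib: c(2)−v(21)=-19≡7, so the shift is 7.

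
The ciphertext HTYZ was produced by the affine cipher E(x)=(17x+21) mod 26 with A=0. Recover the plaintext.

The inverse of 17 mod 26 is 23, since 17·23=391≡1. Apply D(y)=23·(y−21) mod 26:
H(7): 23·(7−21)=-322≡16 → Q
T(19): 23·(19−21)=-46≡6 → G
Y(24): 23·(24−21)=69≡17 → R
Z(25): 23·(25−21)=92≡14 → O

QGRO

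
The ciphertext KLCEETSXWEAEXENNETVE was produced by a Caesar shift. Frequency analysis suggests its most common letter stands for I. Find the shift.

The most frequent ciphertext letter is E (appears 7 times).
E is position 4; I is position 8.
Shift = -4≡22.

22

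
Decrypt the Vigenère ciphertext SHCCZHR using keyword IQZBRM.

Repeat the key across the ciphertext: IQZBRMI
S(18)−I(8): 10 → K
H(7)−Q(16): -9≡17 → R
C(2)−Z(25): -23≡3 → D
C(2)−B(1): 1 → B
Z(25)−R(17): 8 → I
H(7)−M(12): -5≡21 → V
R(17)−I(8): 9 → J

KRDBIVJ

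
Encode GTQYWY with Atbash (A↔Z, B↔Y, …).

TGJBDB

G(6) → T(19)
T(19) → G(6)
Q(16) → J(9)
Y(24) → B(1)
W(22) → D(3)
Y(24) → B(1)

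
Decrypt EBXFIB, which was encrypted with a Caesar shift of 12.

SPLTWP

E(4): 4−12=-8≡18 → S
B(1): 1−12=-11≡15 → P
X(23): 23−12=11 → L
F(5): 5−12=-7≡19 → T
I(8): 8−12=-4≡22 → W
B(1): 1−12=-11≡15 → P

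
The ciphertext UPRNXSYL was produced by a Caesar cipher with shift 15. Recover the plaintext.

U(20): 20−15=5 → F
P(15): 15−15=0 → A
R(17): 17−15=2 → C
N(13): 13−15=-2≡24 → Y
X(23): 23−15=8 → I
S(18): 18−15=3 → D
Y(24): 24−15=9 → J
L(11): 11−15=-4≡22 → W

FACYIDJW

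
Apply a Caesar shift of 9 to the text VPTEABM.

EYCNJKV

V(21): 21+9=30≡4 → E
P(15): 15+9=24 → Y
T(19): 19+9=28≡2 → C
E(4): 4+9=13 → N
A(0): 0+9=9 → J
B(1): 1+9=10 → K
M(12): 12+9=21 → V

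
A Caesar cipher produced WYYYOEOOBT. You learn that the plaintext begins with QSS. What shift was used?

6

From the crib: W(22)−Q(16)=6, so the shift is 6.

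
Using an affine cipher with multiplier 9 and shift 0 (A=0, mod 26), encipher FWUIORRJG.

TQYUWXXDC

F(5): 9·5+0=45≡19 → T
W(22): 9·22+0=198≡16 → Q
U(20): 9·20+0=180≡24 → Y
I(8): 9·8+0=72≡20 → U
O(14): 9·14+0=126≡22 → W
R(17): 9·17+0=153≡23 → X
R(17): 9·17+0=153≡23 → X
J(9): 9·9+0=81≡3 → D
G(6): 9·6+0=54≡2 → C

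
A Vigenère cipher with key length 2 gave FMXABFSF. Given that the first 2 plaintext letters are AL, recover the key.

FB

Subtract each crib letter from the matching ciphertext letter (mod 26):
F(5)−A(0)=5 → F
M(12)−L(11)=1 → B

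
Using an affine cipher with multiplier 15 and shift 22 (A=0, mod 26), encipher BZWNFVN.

B(1): 15·1+22=37≡11 → L
Z(25): 15·25+22=397≡7 → H
W(22): 15·22+22=352≡14 → O
N(13): 15·13+22=217≡9 → J
F(5): 15·5+22=97≡19 → T
V(21): 15·21+22=337≡25 → Z
N(13): 15·13+22=217≡9 → J

LHOJTZJ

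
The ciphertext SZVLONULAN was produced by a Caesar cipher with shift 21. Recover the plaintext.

S(18): 18−21=-3≡23 → X
Z(25): 25−21=4 → E
V(21): 21−21=0 → A
L(11): 11−21=-10≡16 → Q
O(14): 14−21=-7≡19 → T
N(13): 13−21=-8≡18 → S
U(20): 20−21=-1≡25 → Z
L(11): 11−21=-10≡16 → Q
A(0): 0−21=-21≡5 → F
N(13): 13−21=-8≡18 → S

XEAQTSZQFS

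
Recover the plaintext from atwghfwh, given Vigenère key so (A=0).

ifespret

Repeat the key across the ciphertext: sosososo
a(0)−s(18): -18≡8 → i
t(19)−o(14): 5 → f
w(22)−s(18): 4 → e
g(6)−o(14): -8≡18 → s
h(7)−s(18): -11≡15 → p
f(5)−o(14): -9≡17 → r
w(22)−s(18): 4 → e
h(7)−o(14): -7≡19 → t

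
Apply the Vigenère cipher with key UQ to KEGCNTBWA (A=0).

EUASHJVMU

Repeat the key across the message: UQUQUQUQU
K(10)+U(20): 30≡4 → E
E(4)+Q(16): 20 → U
G(6)+U(20): 26≡0 → A
C(2)+Q(16): 18 → S
N(13)+U(20): 33≡7 → H
T(19)+Q(16): 35≡9 → J
B(1)+U(20): 21 → V
W(22)+Q(16): 38≡12 → M
A(0)+U(20): 20 → U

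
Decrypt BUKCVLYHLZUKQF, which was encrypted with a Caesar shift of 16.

LEUMFVIRVJEUAP

B(1): 1−16=-15≡11 → L
U(20): 20−16=4 → E
K(10): 10−16=-6≡20 → U
C(2): 2−16=-14≡12 → M
V(21): 21−16=5 → F
L(11): 11−16=-5≡21 → V
Y(24): 24−16=8 → I
H(7): 7−16=-9≡17 → R
L(11): 11−16=-5≡21 → V
Z(25): 25−16=9 → J
U(20): 20−16=4 → E
K(10): 10−16=-6≡20 → U
Q(16): 16−16=0 → A
F(5): 5−16=-11≡15 → P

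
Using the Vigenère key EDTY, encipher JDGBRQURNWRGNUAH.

Repeat the key across the message: EDTYEDTYEDTYEDTY
J(9)+E(4): 13 → N
D(3)+D(3): 6 → G
G(6)+T(19): 25 → Z
B(1)+Y(24): 25 → Z
R(17)+E(4): 21 → V
Q(16)+D(3): 19 → T
U(20)+T(19): 39≡13 → N
R(17)+Y(24): 41≡15 → P
N(13)+E(4): 17 → R
W(22)+D(3): 25 → Z
R(17)+T(19): 36≡10 → K
G(6)+Y(24): 30≡4 → E
N(13)+E(4): 17 → R
U(20)+D(3): 23 → X
A(0)+T(19): 19 → T
H(7)+Y(24): 31≡5 → F

NGZZVTNPRZKERXTF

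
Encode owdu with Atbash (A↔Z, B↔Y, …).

o(14) → l(11)
w(22) → d(3)
d(3) → w(22)
u(20) → f(5)

ldwf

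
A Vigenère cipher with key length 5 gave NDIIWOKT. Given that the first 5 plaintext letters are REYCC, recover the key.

Subtract each crib letter from the matching ciphertext letter (mod 26):
N(13)−R(17)=-4≡22 → W
D(3)−E(4)=-1≡25 → Z
I(8)−Y(24)=-16≡10 → K
I(8)−C(2)=6 → G
W(22)−C(2)=20 → U

WZKGU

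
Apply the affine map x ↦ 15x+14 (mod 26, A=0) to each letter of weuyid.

gwckeh

w(22): 15·22+14=344≡6 → g
e(4): 15·4+14=74≡22 → w
u(20): 15·20+14=314≡2 → c
y(24): 15·24+14=374≡10 → k
i(8): 15·8+14=134≡4 → e
d(3): 15·3+14=59≡7 → h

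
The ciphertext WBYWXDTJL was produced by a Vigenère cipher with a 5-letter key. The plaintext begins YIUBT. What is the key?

Subtract each crib letter from the matching ciphertext letter (mod 26):
W(22)−Y(24)=-2≡24 → Y
B(1)−I(8)=-7≡19 → T
Y(24)−U(20)=4 → E
W(22)−B(1)=21 → V
X(23)−T(19)=4 → E

YTEVE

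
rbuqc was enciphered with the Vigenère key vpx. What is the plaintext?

wmxvn

Repeat the key across the ciphertext: vpxvp
r(17)−v(21): -4≡22 → w
b(1)−p(15): -14≡12 → m
u(20)−x(23): -3≡23 → x
q(16)−v(21): -5≡21 → v
c(2)−p(15): -13≡13 → n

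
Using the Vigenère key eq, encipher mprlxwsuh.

qfvbbmwkl

Repeat the key across the message: eqeqeqeqe
m(12)+e(4): 16 → q
p(15)+q(16): 31≡5 → f
r(17)+e(4): 21 → v
l(11)+q(16): 27≡1 → b
x(23)+e(4): 27≡1 → b
w(22)+q(16): 38≡12 → m
s(18)+e(4): 22 → w
u(20)+q(16): 36≡10 → k
h(7)+e(4): 11 → l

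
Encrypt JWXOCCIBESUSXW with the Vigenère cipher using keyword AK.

Repeat the key across the message: AKAKAKAKAKAKAK
J(9)+A(0): 9 → J
W(22)+K(10): 32≡6 → G
X(23)+A(0): 23 → X
O(14)+K(10): 24 → Y
C(2)+A(0): 2 → C
C(2)+K(10): 12 → M
I(8)+A(0): 8 → I
B(1)+K(10): 11 → L
E(4)+A(0): 4 → E
S(18)+K(10): 28≡2 → C
U(20)+A(0): 20 → U
S(18)+K(10): 28≡2 → C
X(23)+A(0): 23 → X
W(22)+K(10): 32≡6 → G

JGXYCMILECUCXG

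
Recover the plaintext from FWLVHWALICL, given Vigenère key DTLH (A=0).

CDAOEDPEFJA

Repeat the key across the ciphertext: DTLHDTLHDTL
F(5)−D(3): 2 → C
W(22)−T(19): 3 → D
L(11)−L(11): 0 → A
V(21)−H(7): 14 → O
H(7)−D(3): 4 → E
W(22)−T(19): 3 → D
A(0)−L(11): -11≡15 → P
L(11)−H(7): 4 → E
I(8)−D(3): 5 → F
C(2)−T(19): -17≡9 → J
L(11)−L(11): 0 → A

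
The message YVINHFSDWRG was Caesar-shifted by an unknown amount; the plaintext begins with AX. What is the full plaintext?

From the crib: Y(24)−A(0)=24, so the shift is 24.
Subtract 24 from each ciphertext letter:
Y(24): 24−24=0 → A
V(21): 21−24=-3≡23 → X
I(8): 8−24=-16≡10 → K
N(13): 13−24=-11≡15 → P
H(7): 7−24=-17≡9 → J
F(5): 5−24=-19≡7 → H
S(18): 18−24=-6≡20 → U
D(3): 3−24=-21≡5 → F
W(22): 22−24=-2≡24 → Y
R(17): 17−24=-7≡19 → T
G(6): 6−24=-18≡8 → I

AXKPJHUFYTI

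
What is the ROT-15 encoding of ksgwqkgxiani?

zhvlfzvmxpcx

k(10): 10+15=25 → z
s(18): 18+15=33≡7 → h
g(6): 6+15=21 → v
w(22): 22+15=37≡11 → l
q(16): 16+15=31≡5 → f
k(10): 10+15=25 → z
g(6): 6+15=21 → v
x(23): 23+15=38≡12 → m
i(8): 8+15=23 → x
a(0): 0+15=15 → p
n(13): 13+15=28≡2 → c
i(8): 8+15=23 → x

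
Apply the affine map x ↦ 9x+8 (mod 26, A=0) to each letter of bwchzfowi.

b(1): 9·1+8=17 → r
w(22): 9·22+8=206≡24 → y
c(2): 9·2+8=26≡0 → a
h(7): 9·7+8=71≡19 → t
z(25): 9·25+8=233≡25 → z
f(5): 9·5+8=53≡1 → b
o(14): 9·14+8=134≡4 → e
w(22): 9·22+8=206≡24 → y
i(8): 9·8+8=80≡2 → c

ryatzbeyc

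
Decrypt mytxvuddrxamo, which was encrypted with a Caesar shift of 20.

sezdbajjxdgsu

m(12): 12−20=-8≡18 → s
y(24): 24−20=4 → e
t(19): 19−20=-1≡25 → z
x(23): 23−20=3 → d
v(21): 21−20=1 → b
u(20): 20−20=0 → a
d(3): 3−20=-17≡9 → j
d(3): 3−20=-17≡9 → j
r(17): 17−20=-3≡23 → x
x(23): 23−20=3 → d
a(0): 0−20=-20≡6 → g
m(12): 12−20=-8≡18 → s
o(14): 14−20=-6≡20 → u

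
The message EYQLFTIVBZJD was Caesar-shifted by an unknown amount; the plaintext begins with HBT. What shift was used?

23

From the crib: E(4)−H(7)=-3≡23, so the shift is 23.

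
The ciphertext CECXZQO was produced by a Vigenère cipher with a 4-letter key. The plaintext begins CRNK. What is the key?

Subtract each crib letter from the matching ciphertext letter (mod 26):
C(2)−C(2)=0 → A
E(4)−R(17)=-13≡13 → N
C(2)−N(13)=-11≡15 → P
X(23)−K(10)=13 → N

ANPN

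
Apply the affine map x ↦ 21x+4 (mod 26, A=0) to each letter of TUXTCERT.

T(19): 21·19+4=403≡13 → N
U(20): 21·20+4=424≡8 → I
X(23): 21·23+4=487≡19 → T
T(19): 21·19+4=403≡13 → N
C(2): 21·2+4=46≡20 → U
E(4): 21·4+4=88≡10 → K
R(17): 21·17+4=361≡23 → X
T(19): 21·19+4=403≡13 → N

NITNUKXN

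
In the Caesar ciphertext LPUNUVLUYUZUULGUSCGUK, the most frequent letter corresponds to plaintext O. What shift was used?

The most frequent ciphertext letter is U (appears 8 times).
U is position 20; O is position 14.
Shift = 6.

6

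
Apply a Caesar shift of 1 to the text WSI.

XTJ

W(22): 22+1=23 → X
S(18): 18+1=19 → T
I(8): 8+1=9 → J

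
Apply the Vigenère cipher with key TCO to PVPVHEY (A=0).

Repeat the key across the message: TCOTCOT
P(15)+T(19): 34≡8 → I
V(21)+C(2): 23 → X
P(15)+O(14): 29≡3 → D
V(21)+T(19): 40≡14 → O
H(7)+C(2): 9 → J
E(4)+O(14): 18 → S
Y(24)+T(19): 43≡17 → R

IXDOJSR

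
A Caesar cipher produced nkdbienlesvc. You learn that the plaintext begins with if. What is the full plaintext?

ifywdzigznqx

From the crib: n(13)−i(8)=5, so the shift is 5.
Subtract 5 from each ciphertext letter:
n(13): 13−5=8 → i
k(10): 10−5=5 → f
d(3): 3−5=-2≡24 → y
b(1): 1−5=-4≡22 → w
i(8): 8−5=3 → d
e(4): 4−5=-1≡25 → z
n(13): 13−5=8 → i
l(11): 11−5=6 → g
e(4): 4−5=-1≡25 → z
s(18): 18−5=13 → n
v(21): 21−5=16 → q
c(2): 2−5=-3≡23 → x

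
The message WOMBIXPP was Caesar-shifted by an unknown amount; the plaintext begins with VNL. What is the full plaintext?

VNLAHWOO

From the crib: W(22)−V(21)=1, so the shift is 1.
Subtract 1 from each ciphertext letter:
W(22): 22−1=21 → V
O(14): 14−1=13 → N
M(12): 12−1=11 → L
B(1): 1−1=0 → A
I(8): 8−1=7 → H
X(23): 23−1=22 → W
P(15): 15−1=14 → O
P(15): 15−1=14 → O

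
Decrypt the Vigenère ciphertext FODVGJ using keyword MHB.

THCJZI

Repeat the key across the ciphertext: MHBMHB
F(5)−M(12): -7≡19 → T
O(14)−H(7): 7 → H
D(3)−B(1): 2 → C
V(21)−M(12): 9 → J
G(6)−H(7): -1≡25 → Z
J(9)−B(1): 8 → I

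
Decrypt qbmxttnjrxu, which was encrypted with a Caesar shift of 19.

q(16): 16−19=-3≡23 → x
b(1): 1−19=-18≡8 → i
m(12): 12−19=-7≡19 → t
x(23): 23−19=4 → e
t(19): 19−19=0 → a
t(19): 19−19=0 → a
n(13): 13−19=-6≡20 → u
j(9): 9−19=-10≡16 → q
r(17): 17−19=-2≡24 → y
x(23): 23−19=4 → e
u(20): 20−19=1 → b

xiteaauqyeb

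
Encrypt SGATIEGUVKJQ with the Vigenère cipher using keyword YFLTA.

QLLMICLFOKHV

Repeat the key across the message: YFLTAYFLTAYF
S(18)+Y(24): 42≡16 → Q
G(6)+F(5): 11 → L
A(0)+L(11): 11 → L
T(19)+T(19): 38≡12 → M
I(8)+A(0): 8 → I
E(4)+Y(24): 28≡2 → C
G(6)+F(5): 11 → L
U(20)+L(11): 31≡5 → F
V(21)+T(19): 40≡14 → O
K(10)+A(0): 10 → K
J(9)+Y(24): 33≡7 → H
Q(16)+F(5): 21 → V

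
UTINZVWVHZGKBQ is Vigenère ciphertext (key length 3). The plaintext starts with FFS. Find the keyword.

POQ

Subtract each crib letter from the matching ciphertext letter (mod 26):
U(20)−F(5)=15 → P
T(19)−F(5)=14 → O
I(8)−S(18)=-10≡16 → Q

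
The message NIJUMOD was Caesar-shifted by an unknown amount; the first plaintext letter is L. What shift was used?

2

From the crib: N(13)−L(11)=2, so the shift is 2.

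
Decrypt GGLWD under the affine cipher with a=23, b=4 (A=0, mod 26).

IIPUJ

The inverse of 23 mod 26 is 17, since 23·17=391≡1. Apply D(y)=17·(y−4) mod 26:
G(6): 17·(6−4)=34≡8 → I
G(6): 17·(6−4)=34≡8 → I
L(11): 17·(11−4)=119≡15 → P
W(22): 17·(22−4)=306≡20 → U
D(3): 17·(3−4)=-17≡9 → J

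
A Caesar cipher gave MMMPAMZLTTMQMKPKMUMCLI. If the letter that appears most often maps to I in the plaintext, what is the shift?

4

The most frequent ciphertext letter is M (appears 8 times).
M is position 12; I is position 8.
Shift = 4.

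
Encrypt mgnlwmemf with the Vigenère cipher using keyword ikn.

Repeat the key across the message: ikniknikn
m(12)+i(8): 20 → u
g(6)+k(10): 16 → q
n(13)+n(13): 26≡0 → a
l(11)+i(8): 19 → t
w(22)+k(10): 32≡6 → g
m(12)+n(13): 25 → z
e(4)+i(8): 12 → m
m(12)+k(10): 22 → w
f(5)+n(13): 18 → s

uqatgzmws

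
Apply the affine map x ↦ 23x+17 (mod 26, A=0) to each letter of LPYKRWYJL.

KYXNSDXQK

L(11): 23·11+17=270≡10 → K
P(15): 23·15+17=362≡24 → Y
Y(24): 23·24+17=569≡23 → X
K(10): 23·10+17=247≡13 → N
R(17): 23·17+17=408≡18 → S
W(22): 23·22+17=523≡3 → D
Y(24): 23·24+17=569≡23 → X
J(9): 23·9+17=224≡16 → Q
L(11): 23·11+17=270≡10 → K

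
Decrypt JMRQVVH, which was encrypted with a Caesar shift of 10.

ZCHGLLX

J(9): 9−10=-1≡25 → Z
M(12): 12−10=2 → C
R(17): 17−10=7 → H
Q(16): 16−10=6 → G
V(21): 21−10=11 → L
V(21): 21−10=11 → L
H(7): 7−10=-3≡23 → X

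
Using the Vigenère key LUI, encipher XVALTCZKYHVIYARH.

Repeat the key across the message: LUILUILUILUILUIL
X(23)+L(11): 34≡8 → I
V(21)+U(20): 41≡15 → P
A(0)+I(8): 8 → I
L(11)+L(11): 22 → W
T(19)+U(20): 39≡13 → N
C(2)+I(8): 10 → K
Z(25)+L(11): 36≡10 → K
K(10)+U(20): 30≡4 → E
Y(24)+I(8): 32≡6 → G
H(7)+L(11): 18 → S
V(21)+U(20): 41≡15 → P
I(8)+I(8): 16 → Q
Y(24)+L(11): 35≡9 → J
A(0)+U(20): 20 → U
R(17)+I(8): 25 → Z
H(7)+L(11): 18 → S

IPIWNKKEGSPQJUZS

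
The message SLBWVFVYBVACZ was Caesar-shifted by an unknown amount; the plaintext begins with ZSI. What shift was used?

19

From the crib: S(18)−Z(25)=-7≡19, so the shift is 19.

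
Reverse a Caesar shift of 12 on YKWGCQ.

Y(24): 24−12=12 → M
K(10): 10−12=-2≡24 → Y
W(22): 22−12=10 → K
G(6): 6−12=-6≡20 → U
C(2): 2−12=-10≡16 → Q
Q(16): 16−12=4 → E

MYKUQE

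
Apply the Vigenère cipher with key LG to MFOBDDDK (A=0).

Repeat the key across the message: LGLGLGLG
M(12)+L(11): 23 → X
F(5)+G(6): 11 → L
O(14)+L(11): 25 → Z
B(1)+G(6): 7 → H
D(3)+L(11): 14 → O
D(3)+G(6): 9 → J
D(3)+L(11): 14 → O
K(10)+G(6): 16 → Q

XLZHOJOQ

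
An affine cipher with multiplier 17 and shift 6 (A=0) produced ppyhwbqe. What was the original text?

zzyxepwg

The inverse of 17 mod 26 is 23, since 17·23=391≡1. Apply D(y)=23·(y−6) mod 26:
p(15): 23·(15−6)=207≡25 → z
p(15): 23·(15−6)=207≡25 → z
y(24): 23·(24−6)=414≡24 → y
h(7): 23·(7−6)=23 → x
w(22): 23·(22−6)=368≡4 → e
b(1): 23·(1−6)=-115≡15 → p
q(16): 23·(16−6)=230≡22 → w
e(4): 23·(4−6)=-46≡6 → g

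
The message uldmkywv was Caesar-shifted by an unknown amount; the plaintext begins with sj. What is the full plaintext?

sjbkiwut

From the crib: u(20)−s(18)=2, so the shift is 2.
Subtract 2 from each ciphertext letter:
u(20): 20−2=18 → s
l(11): 11−2=9 → j
d(3): 3−2=1 → b
m(12): 12−2=10 → k
k(10): 10−2=8 → i
y(24): 24−2=22 → w
w(22): 22−2=20 → u
v(21): 21−2=19 → t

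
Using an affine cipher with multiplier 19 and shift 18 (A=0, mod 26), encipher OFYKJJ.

YJGAHH

O(14): 19·14+18=284≡24 → Y
F(5): 19·5+18=113≡9 → J
Y(24): 19·24+18=474≡6 → G
K(10): 19·10+18=208≡0 → A
J(9): 19·9+18=189≡7 → H
J(9): 19·9+18=189≡7 → H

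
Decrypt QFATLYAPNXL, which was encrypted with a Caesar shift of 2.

ODYRJWYNLVJ

Q(16): 16−2=14 → O
F(5): 5−2=3 → D
A(0): 0−2=-2≡24 → Y
T(19): 19−2=17 → R
L(11): 11−2=9 → J
Y(24): 24−2=22 → W
A(0): 0−2=-2≡24 → Y
P(15): 15−2=13 → N
N(13): 13−2=11 → L
X(23): 23−2=21 → V
L(11): 11−2=9 → J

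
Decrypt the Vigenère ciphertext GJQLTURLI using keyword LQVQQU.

VTVVDAGVN

Repeat the key across the ciphertext: LQVQQULQV
G(6)−L(11): -5≡21 → V
J(9)−Q(16): -7≡19 → T
Q(16)−V(21): -5≡21 → V
L(11)−Q(16): -5≡21 → V
T(19)−Q(16): 3 → D
U(20)−U(20): 0 → A
R(17)−L(11): 6 → G
L(11)−Q(16): -5≡21 → V
I(8)−V(21): -13≡13 → N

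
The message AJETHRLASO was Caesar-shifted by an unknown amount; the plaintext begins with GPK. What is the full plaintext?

GPKZNXRGYU

From the crib: A(0)−G(6)=-6≡20, so the shift is 20.
Subtract 20 from each ciphertext letter:
A(0): 0−20=-20≡6 → G
J(9): 9−20=-11≡15 → P
E(4): 4−20=-16≡10 → K
T(19): 19−20=-1≡25 → Z
H(7): 7−20=-13≡13 → N
R(17): 17−20=-3≡23 → X
L(11): 11−20=-9≡17 → R
A(0): 0−20=-20≡6 → G
S(18): 18−20=-2≡24 → Y
O(14): 14−20=-6≡20 → U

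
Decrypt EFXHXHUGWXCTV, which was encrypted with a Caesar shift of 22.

IJBLBLYKABGXZ

E(4): 4−22=-18≡8 → I
F(5): 5−22=-17≡9 → J
X(23): 23−22=1 → B
H(7): 7−22=-15≡11 → L
X(23): 23−22=1 → B
H(7): 7−22=-15≡11 → L
U(20): 20−22=-2≡24 → Y
G(6): 6−22=-16≡10 → K
W(22): 22−22=0 → A
X(23): 23−22=1 → B
C(2): 2−22=-20≡6 → G
T(19): 19−22=-3≡23 → X
V(21): 21−22=-1≡25 → Z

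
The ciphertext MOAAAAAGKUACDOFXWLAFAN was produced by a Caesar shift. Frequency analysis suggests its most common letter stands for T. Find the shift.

The most frequent ciphertext letter is A (appears 8 times).
A is position 0; T is position 19.
Shift = -19≡7.

7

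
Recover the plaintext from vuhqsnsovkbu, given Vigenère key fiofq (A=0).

Repeat the key across the ciphertext: fiofqfiofqfi
v(21)−f(5): 16 → q
u(20)−i(8): 12 → m
h(7)−o(14): -7≡19 → t
q(16)−f(5): 11 → l
s(18)−q(16): 2 → c
n(13)−f(5): 8 → i
s(18)−i(8): 10 → k
o(14)−o(14): 0 → a
v(21)−f(5): 16 → q
k(10)−q(16): -6≡20 → u
b(1)−f(5): -4≡22 → w
u(20)−i(8): 12 → m

qmtlcikaquwm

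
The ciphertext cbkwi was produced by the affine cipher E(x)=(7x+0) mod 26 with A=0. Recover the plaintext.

The inverse of 7 mod 26 is 15, since 7·15=105≡1. Apply D(y)=15·(y−0) mod 26:
c(2): 15·(2−0)=30≡4 → e
b(1): 15·(1−0)=15 → p
k(10): 15·(10−0)=150≡20 → u
w(22): 15·(22−0)=330≡18 → s
i(8): 15·(8−0)=120≡16 → q

epusq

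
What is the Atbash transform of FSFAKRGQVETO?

F(5) → U(20)
S(18) → H(7)
F(5) → U(20)
A(0) → Z(25)
K(10) → P(15)
R(17) → I(8)
G(6) → T(19)
Q(16) → J(9)
V(21) → E(4)
E(4) → V(21)
T(19) → G(6)
O(14) → L(11)

UHUZPITJEVGL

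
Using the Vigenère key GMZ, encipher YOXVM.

EAWBY

Repeat the key across the message: GMZGM
Y(24)+G(6): 30≡4 → E
O(14)+M(12): 26≡0 → A
X(23)+Z(25): 48≡22 → W
V(21)+G(6): 27≡1 → B
M(12)+M(12): 24 → Y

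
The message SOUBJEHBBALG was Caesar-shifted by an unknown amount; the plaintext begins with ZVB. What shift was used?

19

From the crib: S(18)−Z(25)=-7≡19, so the shift is 19.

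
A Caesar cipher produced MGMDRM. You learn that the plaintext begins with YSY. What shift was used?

From the crib: M(12)−Y(24)=-12≡14, so the shift is 14.

14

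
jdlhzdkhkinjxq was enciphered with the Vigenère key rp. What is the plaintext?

sousiotsttwugb

Repeat the key across the ciphertext: rprprprprprprp
j(9)−r(17): -8≡18 → s
d(3)−p(15): -12≡14 → o
l(11)−r(17): -6≡20 → u
h(7)−p(15): -8≡18 → s
z(25)−r(17): 8 → i
d(3)−p(15): -12≡14 → o
k(10)−r(17): -7≡19 → t
h(7)−p(15): -8≡18 → s
k(10)−r(17): -7≡19 → t
i(8)−p(15): -7≡19 → t
n(13)−r(17): -4≡22 → w
j(9)−p(15): -6≡20 → u
x(23)−r(17): 6 → g
q(16)−p(15): 1 → b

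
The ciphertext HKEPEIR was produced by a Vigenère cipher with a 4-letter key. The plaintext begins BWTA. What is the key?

Subtract each crib letter from the matching ciphertext letter (mod 26):
H(7)−B(1)=6 → G
K(10)−W(22)=-12≡14 → O
E(4)−T(19)=-15≡11 → L
P(15)−A(0)=15 → P

GOLP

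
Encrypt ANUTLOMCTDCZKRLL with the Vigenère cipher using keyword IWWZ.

IJQSTKIBBZYYSNHK

Repeat the key across the message: IWWZIWWZIWWZIWWZ
A(0)+I(8): 8 → I
N(13)+W(22): 35≡9 → J
U(20)+W(22): 42≡16 → Q
T(19)+Z(25): 44≡18 → S
L(11)+I(8): 19 → T
O(14)+W(22): 36≡10 → K
M(12)+W(22): 34≡8 → I
C(2)+Z(25): 27≡1 → B
T(19)+I(8): 27≡1 → B
D(3)+W(22): 25 → Z
C(2)+W(22): 24 → Y
Z(25)+Z(25): 50≡24 → Y
K(10)+I(8): 18 → S
R(17)+W(22): 39≡13 → N
L(11)+W(22): 33≡7 → H
L(11)+Z(25): 36≡10 → K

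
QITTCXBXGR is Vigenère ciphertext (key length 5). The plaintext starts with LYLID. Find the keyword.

Subtract each crib letter from the matching ciphertext letter (mod 26):
Q(16)−L(11)=5 → F
I(8)−Y(24)=-16≡10 → K
T(19)−L(11)=8 → I
T(19)−I(8)=11 → L
C(2)−D(3)=-1≡25 → Z

FKILZ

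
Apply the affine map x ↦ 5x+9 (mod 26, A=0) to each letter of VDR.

V(21): 5·21+9=114≡10 → K
D(3): 5·3+9=24 → Y
R(17): 5·17+9=94≡16 → Q

KYQ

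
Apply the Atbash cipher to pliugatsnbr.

p(15) → k(10)
l(11) → o(14)
i(8) → r(17)
u(20) → f(5)
g(6) → t(19)
a(0) → z(25)
t(19) → g(6)
s(18) → h(7)
n(13) → m(12)
b(1) → y(24)
r(17) → i(8)

korftzghmyi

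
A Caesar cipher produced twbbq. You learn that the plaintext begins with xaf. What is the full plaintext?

xaffu

From the crib: t(19)−x(23)=-4≡22, so the shift is 22.
Subtract 22 from each ciphertext letter:
t(19): 19−22=-3≡23 → x
w(22): 22−22=0 → a
b(1): 1−22=-21≡5 → f
b(1): 1−22=-21≡5 → f
q(16): 16−22=-6≡20 → u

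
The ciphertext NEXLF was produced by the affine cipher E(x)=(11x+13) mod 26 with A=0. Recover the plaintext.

The inverse of 11 mod 26 is 19, since 11·19=209≡1. Apply D(y)=19·(y−13) mod 26:
N(13): 19·(13−13)=0 → A
E(4): 19·(4−13)=-171≡11 → L
X(23): 19·(23−13)=190≡8 → I
L(11): 19·(11−13)=-38≡14 → O
F(5): 19·(5−13)=-152≡4 → E

ALIOE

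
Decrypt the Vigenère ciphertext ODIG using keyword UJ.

Repeat the key across the ciphertext: UJUJ
O(14)−U(20): -6≡20 → U
D(3)−J(9): -6≡20 → U
I(8)−U(20): -12≡14 → O
G(6)−J(9): -3≡23 → X

UUOX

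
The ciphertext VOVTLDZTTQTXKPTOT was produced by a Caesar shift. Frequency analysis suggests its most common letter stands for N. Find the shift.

The most frequent ciphertext letter is T (appears 6 times).
T is position 19; N is position 13.
Shift = 6.

6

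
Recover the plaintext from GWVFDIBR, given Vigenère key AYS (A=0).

GYDFFQBT

Repeat the key across the ciphertext: AYSAYSAY
G(6)−A(0): 6 → G
W(22)−Y(24): -2≡24 → Y
V(21)−S(18): 3 → D
F(5)−A(0): 5 → F
D(3)−Y(24): -21≡5 → F
I(8)−S(18): -10≡16 → Q
B(1)−A(0): 1 → B
R(17)−Y(24): -7≡19 → T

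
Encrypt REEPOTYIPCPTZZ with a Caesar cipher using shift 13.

ERRCBGLVCPCGMM

R(17): 17+13=30≡4 → E
E(4): 4+13=17 → R
E(4): 4+13=17 → R
P(15): 15+13=28≡2 → C
O(14): 14+13=27≡1 → B
T(19): 19+13=32≡6 → G
Y(24): 24+13=37≡11 → L
I(8): 8+13=21 → V
P(15): 15+13=28≡2 → C
C(2): 2+13=15 → P
P(15): 15+13=28≡2 → C
T(19): 19+13=32≡6 → G
Z(25): 25+13=38≡12 → M
Z(25): 25+13=38≡12 → M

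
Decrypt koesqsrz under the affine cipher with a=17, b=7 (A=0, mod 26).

The inverse of 17 mod 26 is 23, since 17·23=391≡1. Apply D(y)=23·(y−7) mod 26:
k(10): 23·(10−7)=69≡17 → r
o(14): 23·(14−7)=161≡5 → f
e(4): 23·(4−7)=-69≡9 → j
s(18): 23·(18−7)=253≡19 → t
q(16): 23·(16−7)=207≡25 → z
s(18): 23·(18−7)=253≡19 → t
r(17): 23·(17−7)=230≡22 → w
z(25): 23·(25−7)=414≡24 → y

rfjtztwy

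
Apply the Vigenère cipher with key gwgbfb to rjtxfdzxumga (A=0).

Repeat the key across the message: gwgbfbgwgbfb
r(17)+g(6): 23 → x
j(9)+w(22): 31≡5 → f
t(19)+g(6): 25 → z
x(23)+b(1): 24 → y
f(5)+f(5): 10 → k
d(3)+b(1): 4 → e
z(25)+g(6): 31≡5 → f
x(23)+w(22): 45≡19 → t
u(20)+g(6): 26≡0 → a
m(12)+b(1): 13 → n
g(6)+f(5): 11 → l
a(0)+b(1): 1 → b

xfzykeftanlb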